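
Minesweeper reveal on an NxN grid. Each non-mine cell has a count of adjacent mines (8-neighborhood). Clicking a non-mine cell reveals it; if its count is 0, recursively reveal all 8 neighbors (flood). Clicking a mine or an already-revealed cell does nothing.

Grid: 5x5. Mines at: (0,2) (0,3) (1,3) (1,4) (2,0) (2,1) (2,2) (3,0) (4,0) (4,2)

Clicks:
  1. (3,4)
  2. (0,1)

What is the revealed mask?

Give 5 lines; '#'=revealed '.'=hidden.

Click 1 (3,4) count=0: revealed 6 new [(2,3) (2,4) (3,3) (3,4) (4,3) (4,4)] -> total=6
Click 2 (0,1) count=1: revealed 1 new [(0,1)] -> total=7

Answer: .#...
.....
...##
...##
...##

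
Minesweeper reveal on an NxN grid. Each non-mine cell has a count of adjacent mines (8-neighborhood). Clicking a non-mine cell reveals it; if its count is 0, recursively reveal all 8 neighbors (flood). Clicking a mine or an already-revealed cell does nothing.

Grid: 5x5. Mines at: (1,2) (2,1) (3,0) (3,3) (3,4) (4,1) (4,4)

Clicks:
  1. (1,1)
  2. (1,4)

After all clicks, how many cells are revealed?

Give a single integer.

Answer: 7

Derivation:
Click 1 (1,1) count=2: revealed 1 new [(1,1)] -> total=1
Click 2 (1,4) count=0: revealed 6 new [(0,3) (0,4) (1,3) (1,4) (2,3) (2,4)] -> total=7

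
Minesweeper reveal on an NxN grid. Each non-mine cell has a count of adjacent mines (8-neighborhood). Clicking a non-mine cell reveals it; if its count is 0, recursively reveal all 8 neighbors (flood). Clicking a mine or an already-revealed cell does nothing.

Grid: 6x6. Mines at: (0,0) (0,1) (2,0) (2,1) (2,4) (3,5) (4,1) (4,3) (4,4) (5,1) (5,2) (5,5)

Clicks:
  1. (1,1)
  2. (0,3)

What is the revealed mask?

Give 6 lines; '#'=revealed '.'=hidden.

Click 1 (1,1) count=4: revealed 1 new [(1,1)] -> total=1
Click 2 (0,3) count=0: revealed 8 new [(0,2) (0,3) (0,4) (0,5) (1,2) (1,3) (1,4) (1,5)] -> total=9

Answer: ..####
.#####
......
......
......
......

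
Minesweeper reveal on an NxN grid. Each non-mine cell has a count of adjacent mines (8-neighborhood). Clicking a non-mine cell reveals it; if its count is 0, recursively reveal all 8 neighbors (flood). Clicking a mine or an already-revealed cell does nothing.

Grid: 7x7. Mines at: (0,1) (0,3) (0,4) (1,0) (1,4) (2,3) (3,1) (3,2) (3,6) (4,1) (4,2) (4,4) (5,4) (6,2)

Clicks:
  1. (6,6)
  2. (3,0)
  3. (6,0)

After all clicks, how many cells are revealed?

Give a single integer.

Answer: 11

Derivation:
Click 1 (6,6) count=0: revealed 6 new [(4,5) (4,6) (5,5) (5,6) (6,5) (6,6)] -> total=6
Click 2 (3,0) count=2: revealed 1 new [(3,0)] -> total=7
Click 3 (6,0) count=0: revealed 4 new [(5,0) (5,1) (6,0) (6,1)] -> total=11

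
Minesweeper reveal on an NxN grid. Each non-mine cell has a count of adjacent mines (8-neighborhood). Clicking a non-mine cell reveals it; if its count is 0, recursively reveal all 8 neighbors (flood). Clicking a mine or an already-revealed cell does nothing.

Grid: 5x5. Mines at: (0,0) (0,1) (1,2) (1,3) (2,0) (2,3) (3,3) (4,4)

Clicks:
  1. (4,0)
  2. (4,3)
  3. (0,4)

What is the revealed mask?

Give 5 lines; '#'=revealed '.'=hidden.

Click 1 (4,0) count=0: revealed 6 new [(3,0) (3,1) (3,2) (4,0) (4,1) (4,2)] -> total=6
Click 2 (4,3) count=2: revealed 1 new [(4,3)] -> total=7
Click 3 (0,4) count=1: revealed 1 new [(0,4)] -> total=8

Answer: ....#
.....
.....
###..
####.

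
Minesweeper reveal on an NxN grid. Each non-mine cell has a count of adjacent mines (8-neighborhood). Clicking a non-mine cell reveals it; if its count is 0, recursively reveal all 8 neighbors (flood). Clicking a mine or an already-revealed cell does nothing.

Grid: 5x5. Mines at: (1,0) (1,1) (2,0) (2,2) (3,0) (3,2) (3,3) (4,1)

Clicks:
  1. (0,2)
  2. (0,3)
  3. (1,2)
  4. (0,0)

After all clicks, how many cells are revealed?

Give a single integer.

Answer: 9

Derivation:
Click 1 (0,2) count=1: revealed 1 new [(0,2)] -> total=1
Click 2 (0,3) count=0: revealed 7 new [(0,3) (0,4) (1,2) (1,3) (1,4) (2,3) (2,4)] -> total=8
Click 3 (1,2) count=2: revealed 0 new [(none)] -> total=8
Click 4 (0,0) count=2: revealed 1 new [(0,0)] -> total=9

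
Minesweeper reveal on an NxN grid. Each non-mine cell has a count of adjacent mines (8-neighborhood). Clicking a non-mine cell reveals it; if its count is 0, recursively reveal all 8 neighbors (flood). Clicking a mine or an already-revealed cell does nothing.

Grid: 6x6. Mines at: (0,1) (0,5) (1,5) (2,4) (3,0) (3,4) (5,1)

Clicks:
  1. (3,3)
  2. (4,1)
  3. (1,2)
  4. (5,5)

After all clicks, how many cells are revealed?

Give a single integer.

Answer: 11

Derivation:
Click 1 (3,3) count=2: revealed 1 new [(3,3)] -> total=1
Click 2 (4,1) count=2: revealed 1 new [(4,1)] -> total=2
Click 3 (1,2) count=1: revealed 1 new [(1,2)] -> total=3
Click 4 (5,5) count=0: revealed 8 new [(4,2) (4,3) (4,4) (4,5) (5,2) (5,3) (5,4) (5,5)] -> total=11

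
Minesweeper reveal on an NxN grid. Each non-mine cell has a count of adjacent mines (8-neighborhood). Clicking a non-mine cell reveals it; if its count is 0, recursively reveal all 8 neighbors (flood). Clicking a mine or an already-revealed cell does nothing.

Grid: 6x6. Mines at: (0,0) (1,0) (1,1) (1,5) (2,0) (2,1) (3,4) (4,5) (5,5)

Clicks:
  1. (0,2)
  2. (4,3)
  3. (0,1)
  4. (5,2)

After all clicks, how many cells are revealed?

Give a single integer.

Answer: 16

Derivation:
Click 1 (0,2) count=1: revealed 1 new [(0,2)] -> total=1
Click 2 (4,3) count=1: revealed 1 new [(4,3)] -> total=2
Click 3 (0,1) count=3: revealed 1 new [(0,1)] -> total=3
Click 4 (5,2) count=0: revealed 13 new [(3,0) (3,1) (3,2) (3,3) (4,0) (4,1) (4,2) (4,4) (5,0) (5,1) (5,2) (5,3) (5,4)] -> total=16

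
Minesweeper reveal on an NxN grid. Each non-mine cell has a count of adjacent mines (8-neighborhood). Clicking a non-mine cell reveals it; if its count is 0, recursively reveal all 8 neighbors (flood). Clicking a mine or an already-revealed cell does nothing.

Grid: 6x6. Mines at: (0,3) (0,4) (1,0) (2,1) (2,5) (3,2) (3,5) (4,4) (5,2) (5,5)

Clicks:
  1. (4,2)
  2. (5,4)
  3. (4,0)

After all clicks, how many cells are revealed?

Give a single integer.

Answer: 8

Derivation:
Click 1 (4,2) count=2: revealed 1 new [(4,2)] -> total=1
Click 2 (5,4) count=2: revealed 1 new [(5,4)] -> total=2
Click 3 (4,0) count=0: revealed 6 new [(3,0) (3,1) (4,0) (4,1) (5,0) (5,1)] -> total=8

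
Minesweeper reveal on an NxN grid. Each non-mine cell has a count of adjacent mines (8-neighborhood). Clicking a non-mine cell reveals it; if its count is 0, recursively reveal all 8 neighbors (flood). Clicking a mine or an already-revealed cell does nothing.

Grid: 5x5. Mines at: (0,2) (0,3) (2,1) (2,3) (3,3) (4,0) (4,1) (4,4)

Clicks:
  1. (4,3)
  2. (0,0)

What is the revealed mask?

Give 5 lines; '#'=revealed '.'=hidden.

Answer: ##...
##...
.....
.....
...#.

Derivation:
Click 1 (4,3) count=2: revealed 1 new [(4,3)] -> total=1
Click 2 (0,0) count=0: revealed 4 new [(0,0) (0,1) (1,0) (1,1)] -> total=5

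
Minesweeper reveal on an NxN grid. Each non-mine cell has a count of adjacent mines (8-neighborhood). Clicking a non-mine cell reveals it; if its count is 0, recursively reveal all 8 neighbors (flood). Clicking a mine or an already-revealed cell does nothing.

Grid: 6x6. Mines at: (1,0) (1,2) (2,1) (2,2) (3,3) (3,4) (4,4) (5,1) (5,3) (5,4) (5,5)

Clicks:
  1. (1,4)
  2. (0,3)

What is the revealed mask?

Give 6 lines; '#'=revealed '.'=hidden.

Answer: ...###
...###
...###
......
......
......

Derivation:
Click 1 (1,4) count=0: revealed 9 new [(0,3) (0,4) (0,5) (1,3) (1,4) (1,5) (2,3) (2,4) (2,5)] -> total=9
Click 2 (0,3) count=1: revealed 0 new [(none)] -> total=9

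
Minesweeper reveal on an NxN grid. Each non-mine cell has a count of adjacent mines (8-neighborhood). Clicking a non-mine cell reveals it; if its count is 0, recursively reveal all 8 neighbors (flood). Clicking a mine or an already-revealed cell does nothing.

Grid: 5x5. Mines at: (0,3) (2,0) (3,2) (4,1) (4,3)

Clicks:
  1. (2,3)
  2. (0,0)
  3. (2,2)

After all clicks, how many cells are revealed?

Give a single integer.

Click 1 (2,3) count=1: revealed 1 new [(2,3)] -> total=1
Click 2 (0,0) count=0: revealed 6 new [(0,0) (0,1) (0,2) (1,0) (1,1) (1,2)] -> total=7
Click 3 (2,2) count=1: revealed 1 new [(2,2)] -> total=8

Answer: 8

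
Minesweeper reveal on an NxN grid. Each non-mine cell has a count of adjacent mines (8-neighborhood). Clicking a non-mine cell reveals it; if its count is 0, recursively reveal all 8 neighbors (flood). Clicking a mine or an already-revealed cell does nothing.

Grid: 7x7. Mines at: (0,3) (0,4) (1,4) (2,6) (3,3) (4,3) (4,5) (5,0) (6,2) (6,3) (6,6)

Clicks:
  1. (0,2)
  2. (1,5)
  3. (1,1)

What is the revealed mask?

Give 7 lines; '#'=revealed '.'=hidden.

Answer: ###....
###..#.
###....
###....
###....
.......
.......

Derivation:
Click 1 (0,2) count=1: revealed 1 new [(0,2)] -> total=1
Click 2 (1,5) count=3: revealed 1 new [(1,5)] -> total=2
Click 3 (1,1) count=0: revealed 14 new [(0,0) (0,1) (1,0) (1,1) (1,2) (2,0) (2,1) (2,2) (3,0) (3,1) (3,2) (4,0) (4,1) (4,2)] -> total=16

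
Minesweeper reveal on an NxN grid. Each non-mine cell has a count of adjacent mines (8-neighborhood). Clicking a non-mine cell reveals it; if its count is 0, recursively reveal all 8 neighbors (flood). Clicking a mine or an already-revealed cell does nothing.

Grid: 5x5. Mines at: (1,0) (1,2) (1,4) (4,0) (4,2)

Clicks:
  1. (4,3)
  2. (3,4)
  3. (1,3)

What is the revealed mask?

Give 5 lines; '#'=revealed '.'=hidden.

Answer: .....
...#.
...##
...##
...##

Derivation:
Click 1 (4,3) count=1: revealed 1 new [(4,3)] -> total=1
Click 2 (3,4) count=0: revealed 5 new [(2,3) (2,4) (3,3) (3,4) (4,4)] -> total=6
Click 3 (1,3) count=2: revealed 1 new [(1,3)] -> total=7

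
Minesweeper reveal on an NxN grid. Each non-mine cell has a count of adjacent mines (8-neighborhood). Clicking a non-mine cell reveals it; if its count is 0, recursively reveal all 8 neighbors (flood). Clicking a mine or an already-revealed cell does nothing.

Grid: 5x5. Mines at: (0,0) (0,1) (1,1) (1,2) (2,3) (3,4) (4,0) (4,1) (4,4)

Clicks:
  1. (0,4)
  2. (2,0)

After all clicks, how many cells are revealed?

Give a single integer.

Answer: 5

Derivation:
Click 1 (0,4) count=0: revealed 4 new [(0,3) (0,4) (1,3) (1,4)] -> total=4
Click 2 (2,0) count=1: revealed 1 new [(2,0)] -> total=5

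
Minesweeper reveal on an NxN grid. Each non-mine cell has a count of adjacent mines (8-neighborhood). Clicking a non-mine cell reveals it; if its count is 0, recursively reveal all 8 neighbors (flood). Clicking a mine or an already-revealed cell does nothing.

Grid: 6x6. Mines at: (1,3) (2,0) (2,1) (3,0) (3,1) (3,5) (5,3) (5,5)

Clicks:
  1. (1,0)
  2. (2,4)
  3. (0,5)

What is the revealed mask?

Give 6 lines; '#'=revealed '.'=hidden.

Click 1 (1,0) count=2: revealed 1 new [(1,0)] -> total=1
Click 2 (2,4) count=2: revealed 1 new [(2,4)] -> total=2
Click 3 (0,5) count=0: revealed 5 new [(0,4) (0,5) (1,4) (1,5) (2,5)] -> total=7

Answer: ....##
#...##
....##
......
......
......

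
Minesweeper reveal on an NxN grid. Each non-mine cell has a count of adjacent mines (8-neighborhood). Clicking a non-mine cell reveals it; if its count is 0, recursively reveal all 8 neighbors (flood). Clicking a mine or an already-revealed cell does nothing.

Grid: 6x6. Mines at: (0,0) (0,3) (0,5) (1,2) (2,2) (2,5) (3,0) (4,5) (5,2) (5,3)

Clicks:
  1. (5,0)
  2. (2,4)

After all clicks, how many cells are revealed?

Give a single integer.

Click 1 (5,0) count=0: revealed 4 new [(4,0) (4,1) (5,0) (5,1)] -> total=4
Click 2 (2,4) count=1: revealed 1 new [(2,4)] -> total=5

Answer: 5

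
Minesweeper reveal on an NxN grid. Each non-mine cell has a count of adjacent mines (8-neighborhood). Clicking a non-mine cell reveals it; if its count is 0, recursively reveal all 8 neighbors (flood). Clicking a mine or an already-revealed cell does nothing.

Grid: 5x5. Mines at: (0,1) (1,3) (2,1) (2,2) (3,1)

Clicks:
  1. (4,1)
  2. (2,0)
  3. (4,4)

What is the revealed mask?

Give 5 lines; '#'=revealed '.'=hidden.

Click 1 (4,1) count=1: revealed 1 new [(4,1)] -> total=1
Click 2 (2,0) count=2: revealed 1 new [(2,0)] -> total=2
Click 3 (4,4) count=0: revealed 8 new [(2,3) (2,4) (3,2) (3,3) (3,4) (4,2) (4,3) (4,4)] -> total=10

Answer: .....
.....
#..##
..###
.####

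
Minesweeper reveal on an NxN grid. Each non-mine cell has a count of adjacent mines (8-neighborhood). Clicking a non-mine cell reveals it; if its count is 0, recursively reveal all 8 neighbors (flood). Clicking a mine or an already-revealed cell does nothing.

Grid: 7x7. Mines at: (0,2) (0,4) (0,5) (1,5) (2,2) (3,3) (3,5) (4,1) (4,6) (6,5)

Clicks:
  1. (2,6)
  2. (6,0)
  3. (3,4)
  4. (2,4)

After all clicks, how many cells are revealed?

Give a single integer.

Answer: 16

Derivation:
Click 1 (2,6) count=2: revealed 1 new [(2,6)] -> total=1
Click 2 (6,0) count=0: revealed 13 new [(4,2) (4,3) (4,4) (5,0) (5,1) (5,2) (5,3) (5,4) (6,0) (6,1) (6,2) (6,3) (6,4)] -> total=14
Click 3 (3,4) count=2: revealed 1 new [(3,4)] -> total=15
Click 4 (2,4) count=3: revealed 1 new [(2,4)] -> total=16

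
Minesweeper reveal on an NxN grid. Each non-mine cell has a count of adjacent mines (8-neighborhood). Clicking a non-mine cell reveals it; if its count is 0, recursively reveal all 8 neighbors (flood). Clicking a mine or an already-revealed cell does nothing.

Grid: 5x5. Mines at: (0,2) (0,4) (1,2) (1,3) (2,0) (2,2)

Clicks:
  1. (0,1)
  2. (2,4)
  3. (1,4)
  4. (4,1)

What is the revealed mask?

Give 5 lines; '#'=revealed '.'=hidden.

Click 1 (0,1) count=2: revealed 1 new [(0,1)] -> total=1
Click 2 (2,4) count=1: revealed 1 new [(2,4)] -> total=2
Click 3 (1,4) count=2: revealed 1 new [(1,4)] -> total=3
Click 4 (4,1) count=0: revealed 11 new [(2,3) (3,0) (3,1) (3,2) (3,3) (3,4) (4,0) (4,1) (4,2) (4,3) (4,4)] -> total=14

Answer: .#...
....#
...##
#####
#####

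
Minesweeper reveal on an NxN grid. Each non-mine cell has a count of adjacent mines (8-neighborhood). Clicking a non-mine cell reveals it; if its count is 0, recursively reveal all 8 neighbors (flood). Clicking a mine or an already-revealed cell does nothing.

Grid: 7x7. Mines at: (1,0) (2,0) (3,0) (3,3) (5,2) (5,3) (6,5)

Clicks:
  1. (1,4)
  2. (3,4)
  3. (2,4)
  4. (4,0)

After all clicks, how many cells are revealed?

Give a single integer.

Click 1 (1,4) count=0: revealed 27 new [(0,1) (0,2) (0,3) (0,4) (0,5) (0,6) (1,1) (1,2) (1,3) (1,4) (1,5) (1,6) (2,1) (2,2) (2,3) (2,4) (2,5) (2,6) (3,4) (3,5) (3,6) (4,4) (4,5) (4,6) (5,4) (5,5) (5,6)] -> total=27
Click 2 (3,4) count=1: revealed 0 new [(none)] -> total=27
Click 3 (2,4) count=1: revealed 0 new [(none)] -> total=27
Click 4 (4,0) count=1: revealed 1 new [(4,0)] -> total=28

Answer: 28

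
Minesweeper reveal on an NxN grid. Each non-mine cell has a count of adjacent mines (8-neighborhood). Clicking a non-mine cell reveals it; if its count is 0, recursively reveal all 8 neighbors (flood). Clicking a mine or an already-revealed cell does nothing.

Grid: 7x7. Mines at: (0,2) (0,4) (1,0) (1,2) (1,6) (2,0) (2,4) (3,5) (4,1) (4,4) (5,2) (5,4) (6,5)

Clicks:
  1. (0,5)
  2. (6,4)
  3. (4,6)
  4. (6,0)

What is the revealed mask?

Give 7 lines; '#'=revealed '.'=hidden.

Answer: .....#.
.......
.......
.......
......#
##.....
##..#..

Derivation:
Click 1 (0,5) count=2: revealed 1 new [(0,5)] -> total=1
Click 2 (6,4) count=2: revealed 1 new [(6,4)] -> total=2
Click 3 (4,6) count=1: revealed 1 new [(4,6)] -> total=3
Click 4 (6,0) count=0: revealed 4 new [(5,0) (5,1) (6,0) (6,1)] -> total=7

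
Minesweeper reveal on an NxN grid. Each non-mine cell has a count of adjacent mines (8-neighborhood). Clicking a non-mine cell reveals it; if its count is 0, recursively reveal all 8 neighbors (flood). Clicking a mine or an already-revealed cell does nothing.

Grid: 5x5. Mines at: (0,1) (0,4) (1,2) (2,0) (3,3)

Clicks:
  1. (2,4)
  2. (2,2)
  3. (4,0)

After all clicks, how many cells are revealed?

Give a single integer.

Click 1 (2,4) count=1: revealed 1 new [(2,4)] -> total=1
Click 2 (2,2) count=2: revealed 1 new [(2,2)] -> total=2
Click 3 (4,0) count=0: revealed 6 new [(3,0) (3,1) (3,2) (4,0) (4,1) (4,2)] -> total=8

Answer: 8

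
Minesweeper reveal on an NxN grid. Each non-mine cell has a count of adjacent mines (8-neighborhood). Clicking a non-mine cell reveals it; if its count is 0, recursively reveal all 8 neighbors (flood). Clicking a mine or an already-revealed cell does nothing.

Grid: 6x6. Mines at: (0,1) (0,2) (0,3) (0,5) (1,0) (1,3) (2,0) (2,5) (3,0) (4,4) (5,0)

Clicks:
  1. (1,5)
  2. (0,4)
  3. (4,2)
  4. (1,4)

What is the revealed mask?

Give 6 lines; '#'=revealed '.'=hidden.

Click 1 (1,5) count=2: revealed 1 new [(1,5)] -> total=1
Click 2 (0,4) count=3: revealed 1 new [(0,4)] -> total=2
Click 3 (4,2) count=0: revealed 12 new [(2,1) (2,2) (2,3) (3,1) (3,2) (3,3) (4,1) (4,2) (4,3) (5,1) (5,2) (5,3)] -> total=14
Click 4 (1,4) count=4: revealed 1 new [(1,4)] -> total=15

Answer: ....#.
....##
.###..
.###..
.###..
.###..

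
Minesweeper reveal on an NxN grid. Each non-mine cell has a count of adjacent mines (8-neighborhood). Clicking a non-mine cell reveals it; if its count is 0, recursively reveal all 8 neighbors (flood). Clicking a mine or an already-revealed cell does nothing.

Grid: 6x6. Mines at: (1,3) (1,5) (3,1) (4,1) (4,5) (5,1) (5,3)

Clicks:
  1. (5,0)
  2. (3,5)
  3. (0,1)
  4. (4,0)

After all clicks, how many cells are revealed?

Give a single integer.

Click 1 (5,0) count=2: revealed 1 new [(5,0)] -> total=1
Click 2 (3,5) count=1: revealed 1 new [(3,5)] -> total=2
Click 3 (0,1) count=0: revealed 9 new [(0,0) (0,1) (0,2) (1,0) (1,1) (1,2) (2,0) (2,1) (2,2)] -> total=11
Click 4 (4,0) count=3: revealed 1 new [(4,0)] -> total=12

Answer: 12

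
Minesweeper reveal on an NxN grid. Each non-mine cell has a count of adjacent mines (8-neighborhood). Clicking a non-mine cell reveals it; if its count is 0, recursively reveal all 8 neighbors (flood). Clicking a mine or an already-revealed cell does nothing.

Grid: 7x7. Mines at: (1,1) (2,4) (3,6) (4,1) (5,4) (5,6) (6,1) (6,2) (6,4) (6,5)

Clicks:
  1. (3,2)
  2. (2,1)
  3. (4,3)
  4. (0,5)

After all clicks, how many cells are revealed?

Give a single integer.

Click 1 (3,2) count=1: revealed 1 new [(3,2)] -> total=1
Click 2 (2,1) count=1: revealed 1 new [(2,1)] -> total=2
Click 3 (4,3) count=1: revealed 1 new [(4,3)] -> total=3
Click 4 (0,5) count=0: revealed 12 new [(0,2) (0,3) (0,4) (0,5) (0,6) (1,2) (1,3) (1,4) (1,5) (1,6) (2,5) (2,6)] -> total=15

Answer: 15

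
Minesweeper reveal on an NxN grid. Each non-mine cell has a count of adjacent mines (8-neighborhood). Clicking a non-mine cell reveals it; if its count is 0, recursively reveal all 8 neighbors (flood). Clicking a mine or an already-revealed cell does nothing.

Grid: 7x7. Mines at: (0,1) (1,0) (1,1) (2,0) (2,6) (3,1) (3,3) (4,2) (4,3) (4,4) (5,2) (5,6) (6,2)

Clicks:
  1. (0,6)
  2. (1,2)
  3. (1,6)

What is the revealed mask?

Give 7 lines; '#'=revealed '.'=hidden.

Click 1 (0,6) count=0: revealed 14 new [(0,2) (0,3) (0,4) (0,5) (0,6) (1,2) (1,3) (1,4) (1,5) (1,6) (2,2) (2,3) (2,4) (2,5)] -> total=14
Click 2 (1,2) count=2: revealed 0 new [(none)] -> total=14
Click 3 (1,6) count=1: revealed 0 new [(none)] -> total=14

Answer: ..#####
..#####
..####.
.......
.......
.......
.......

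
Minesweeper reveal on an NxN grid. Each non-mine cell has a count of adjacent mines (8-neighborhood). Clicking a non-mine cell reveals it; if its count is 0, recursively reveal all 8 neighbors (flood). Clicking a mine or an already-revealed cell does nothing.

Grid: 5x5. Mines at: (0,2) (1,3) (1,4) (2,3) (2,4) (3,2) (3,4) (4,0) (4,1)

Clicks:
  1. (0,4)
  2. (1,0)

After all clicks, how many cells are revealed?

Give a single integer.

Click 1 (0,4) count=2: revealed 1 new [(0,4)] -> total=1
Click 2 (1,0) count=0: revealed 8 new [(0,0) (0,1) (1,0) (1,1) (2,0) (2,1) (3,0) (3,1)] -> total=9

Answer: 9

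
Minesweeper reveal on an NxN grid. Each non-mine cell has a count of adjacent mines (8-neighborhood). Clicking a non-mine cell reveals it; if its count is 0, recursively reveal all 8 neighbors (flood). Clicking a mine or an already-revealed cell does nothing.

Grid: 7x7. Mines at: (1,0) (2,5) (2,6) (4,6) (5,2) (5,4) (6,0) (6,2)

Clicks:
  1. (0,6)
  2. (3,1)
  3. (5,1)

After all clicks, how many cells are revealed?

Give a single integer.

Click 1 (0,6) count=0: revealed 29 new [(0,1) (0,2) (0,3) (0,4) (0,5) (0,6) (1,1) (1,2) (1,3) (1,4) (1,5) (1,6) (2,0) (2,1) (2,2) (2,3) (2,4) (3,0) (3,1) (3,2) (3,3) (3,4) (4,0) (4,1) (4,2) (4,3) (4,4) (5,0) (5,1)] -> total=29
Click 2 (3,1) count=0: revealed 0 new [(none)] -> total=29
Click 3 (5,1) count=3: revealed 0 new [(none)] -> total=29

Answer: 29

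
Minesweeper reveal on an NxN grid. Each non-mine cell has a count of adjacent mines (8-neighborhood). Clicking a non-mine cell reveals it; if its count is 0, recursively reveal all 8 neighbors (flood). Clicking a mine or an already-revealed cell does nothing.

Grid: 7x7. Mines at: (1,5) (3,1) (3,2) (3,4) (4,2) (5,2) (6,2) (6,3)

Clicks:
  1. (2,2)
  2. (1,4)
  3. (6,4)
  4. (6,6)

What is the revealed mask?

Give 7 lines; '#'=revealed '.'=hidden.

Click 1 (2,2) count=2: revealed 1 new [(2,2)] -> total=1
Click 2 (1,4) count=1: revealed 1 new [(1,4)] -> total=2
Click 3 (6,4) count=1: revealed 1 new [(6,4)] -> total=3
Click 4 (6,6) count=0: revealed 12 new [(2,5) (2,6) (3,5) (3,6) (4,4) (4,5) (4,6) (5,4) (5,5) (5,6) (6,5) (6,6)] -> total=15

Answer: .......
....#..
..#..##
.....##
....###
....###
....###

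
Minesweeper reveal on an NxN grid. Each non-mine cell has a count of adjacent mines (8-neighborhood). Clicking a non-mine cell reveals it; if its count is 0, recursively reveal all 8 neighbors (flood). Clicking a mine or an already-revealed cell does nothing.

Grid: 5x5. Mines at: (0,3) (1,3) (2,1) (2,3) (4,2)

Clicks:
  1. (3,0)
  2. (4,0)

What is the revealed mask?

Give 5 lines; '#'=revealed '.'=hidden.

Click 1 (3,0) count=1: revealed 1 new [(3,0)] -> total=1
Click 2 (4,0) count=0: revealed 3 new [(3,1) (4,0) (4,1)] -> total=4

Answer: .....
.....
.....
##...
##...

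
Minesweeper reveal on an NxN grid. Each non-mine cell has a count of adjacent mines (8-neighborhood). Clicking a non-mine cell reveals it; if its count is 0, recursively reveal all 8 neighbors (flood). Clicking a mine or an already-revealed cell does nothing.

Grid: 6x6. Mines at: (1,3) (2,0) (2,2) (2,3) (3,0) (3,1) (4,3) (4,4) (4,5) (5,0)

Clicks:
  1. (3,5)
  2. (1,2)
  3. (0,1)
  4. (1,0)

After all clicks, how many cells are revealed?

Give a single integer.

Answer: 7

Derivation:
Click 1 (3,5) count=2: revealed 1 new [(3,5)] -> total=1
Click 2 (1,2) count=3: revealed 1 new [(1,2)] -> total=2
Click 3 (0,1) count=0: revealed 5 new [(0,0) (0,1) (0,2) (1,0) (1,1)] -> total=7
Click 4 (1,0) count=1: revealed 0 new [(none)] -> total=7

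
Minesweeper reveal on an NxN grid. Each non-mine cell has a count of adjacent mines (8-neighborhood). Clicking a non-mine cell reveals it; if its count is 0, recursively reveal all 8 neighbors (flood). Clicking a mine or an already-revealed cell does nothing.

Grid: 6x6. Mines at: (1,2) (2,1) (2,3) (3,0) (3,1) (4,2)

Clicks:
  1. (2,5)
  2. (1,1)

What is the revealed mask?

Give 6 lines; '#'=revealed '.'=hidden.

Click 1 (2,5) count=0: revealed 17 new [(0,3) (0,4) (0,5) (1,3) (1,4) (1,5) (2,4) (2,5) (3,3) (3,4) (3,5) (4,3) (4,4) (4,5) (5,3) (5,4) (5,5)] -> total=17
Click 2 (1,1) count=2: revealed 1 new [(1,1)] -> total=18

Answer: ...###
.#.###
....##
...###
...###
...###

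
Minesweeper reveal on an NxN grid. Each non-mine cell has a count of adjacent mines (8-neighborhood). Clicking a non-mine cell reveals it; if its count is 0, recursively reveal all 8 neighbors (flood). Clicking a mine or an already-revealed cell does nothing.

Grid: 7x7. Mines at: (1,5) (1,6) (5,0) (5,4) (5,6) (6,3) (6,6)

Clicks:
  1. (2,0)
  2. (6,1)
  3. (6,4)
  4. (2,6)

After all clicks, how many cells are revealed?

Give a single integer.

Click 1 (2,0) count=0: revealed 34 new [(0,0) (0,1) (0,2) (0,3) (0,4) (1,0) (1,1) (1,2) (1,3) (1,4) (2,0) (2,1) (2,2) (2,3) (2,4) (2,5) (2,6) (3,0) (3,1) (3,2) (3,3) (3,4) (3,5) (3,6) (4,0) (4,1) (4,2) (4,3) (4,4) (4,5) (4,6) (5,1) (5,2) (5,3)] -> total=34
Click 2 (6,1) count=1: revealed 1 new [(6,1)] -> total=35
Click 3 (6,4) count=2: revealed 1 new [(6,4)] -> total=36
Click 4 (2,6) count=2: revealed 0 new [(none)] -> total=36

Answer: 36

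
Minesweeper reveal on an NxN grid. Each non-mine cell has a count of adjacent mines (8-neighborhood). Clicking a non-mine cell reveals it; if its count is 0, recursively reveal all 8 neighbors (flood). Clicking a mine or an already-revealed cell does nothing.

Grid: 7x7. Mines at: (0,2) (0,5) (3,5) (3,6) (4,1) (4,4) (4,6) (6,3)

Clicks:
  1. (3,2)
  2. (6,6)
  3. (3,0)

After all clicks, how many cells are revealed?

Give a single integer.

Click 1 (3,2) count=1: revealed 1 new [(3,2)] -> total=1
Click 2 (6,6) count=0: revealed 6 new [(5,4) (5,5) (5,6) (6,4) (6,5) (6,6)] -> total=7
Click 3 (3,0) count=1: revealed 1 new [(3,0)] -> total=8

Answer: 8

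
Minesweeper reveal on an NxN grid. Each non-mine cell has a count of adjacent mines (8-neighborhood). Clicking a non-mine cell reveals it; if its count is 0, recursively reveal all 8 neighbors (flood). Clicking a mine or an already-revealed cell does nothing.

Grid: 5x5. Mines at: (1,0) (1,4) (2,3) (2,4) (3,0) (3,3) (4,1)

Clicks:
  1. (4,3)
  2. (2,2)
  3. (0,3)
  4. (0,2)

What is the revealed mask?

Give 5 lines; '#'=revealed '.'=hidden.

Answer: .###.
.###.
..#..
.....
...#.

Derivation:
Click 1 (4,3) count=1: revealed 1 new [(4,3)] -> total=1
Click 2 (2,2) count=2: revealed 1 new [(2,2)] -> total=2
Click 3 (0,3) count=1: revealed 1 new [(0,3)] -> total=3
Click 4 (0,2) count=0: revealed 5 new [(0,1) (0,2) (1,1) (1,2) (1,3)] -> total=8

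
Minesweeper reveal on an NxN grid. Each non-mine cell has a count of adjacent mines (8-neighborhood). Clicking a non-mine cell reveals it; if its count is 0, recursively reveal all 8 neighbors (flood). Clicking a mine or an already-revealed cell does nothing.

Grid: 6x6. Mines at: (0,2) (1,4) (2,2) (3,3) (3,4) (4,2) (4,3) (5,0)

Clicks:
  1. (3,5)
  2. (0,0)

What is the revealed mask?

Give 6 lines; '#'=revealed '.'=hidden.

Answer: ##....
##....
##....
##...#
##....
......

Derivation:
Click 1 (3,5) count=1: revealed 1 new [(3,5)] -> total=1
Click 2 (0,0) count=0: revealed 10 new [(0,0) (0,1) (1,0) (1,1) (2,0) (2,1) (3,0) (3,1) (4,0) (4,1)] -> total=11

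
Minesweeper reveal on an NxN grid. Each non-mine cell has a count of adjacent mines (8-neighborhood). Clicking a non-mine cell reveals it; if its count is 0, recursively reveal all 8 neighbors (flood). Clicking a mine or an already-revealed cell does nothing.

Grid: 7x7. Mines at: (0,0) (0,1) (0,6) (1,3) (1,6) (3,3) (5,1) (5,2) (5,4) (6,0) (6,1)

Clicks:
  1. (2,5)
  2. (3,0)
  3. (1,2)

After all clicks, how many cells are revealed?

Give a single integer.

Click 1 (2,5) count=1: revealed 1 new [(2,5)] -> total=1
Click 2 (3,0) count=0: revealed 12 new [(1,0) (1,1) (1,2) (2,0) (2,1) (2,2) (3,0) (3,1) (3,2) (4,0) (4,1) (4,2)] -> total=13
Click 3 (1,2) count=2: revealed 0 new [(none)] -> total=13

Answer: 13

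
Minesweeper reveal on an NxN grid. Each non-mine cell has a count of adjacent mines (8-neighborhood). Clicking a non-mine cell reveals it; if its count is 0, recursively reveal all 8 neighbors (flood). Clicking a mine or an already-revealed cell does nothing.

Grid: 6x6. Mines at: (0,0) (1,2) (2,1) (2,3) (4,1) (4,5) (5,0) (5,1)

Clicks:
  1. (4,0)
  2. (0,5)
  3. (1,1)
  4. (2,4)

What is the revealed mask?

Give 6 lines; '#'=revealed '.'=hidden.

Click 1 (4,0) count=3: revealed 1 new [(4,0)] -> total=1
Click 2 (0,5) count=0: revealed 10 new [(0,3) (0,4) (0,5) (1,3) (1,4) (1,5) (2,4) (2,5) (3,4) (3,5)] -> total=11
Click 3 (1,1) count=3: revealed 1 new [(1,1)] -> total=12
Click 4 (2,4) count=1: revealed 0 new [(none)] -> total=12

Answer: ...###
.#.###
....##
....##
#.....
......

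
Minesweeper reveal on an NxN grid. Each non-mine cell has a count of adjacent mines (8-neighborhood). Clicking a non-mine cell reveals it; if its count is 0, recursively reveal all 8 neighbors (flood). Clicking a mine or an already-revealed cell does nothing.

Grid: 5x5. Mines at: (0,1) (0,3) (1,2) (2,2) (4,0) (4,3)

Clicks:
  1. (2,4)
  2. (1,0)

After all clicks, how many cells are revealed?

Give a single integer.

Answer: 7

Derivation:
Click 1 (2,4) count=0: revealed 6 new [(1,3) (1,4) (2,3) (2,4) (3,3) (3,4)] -> total=6
Click 2 (1,0) count=1: revealed 1 new [(1,0)] -> total=7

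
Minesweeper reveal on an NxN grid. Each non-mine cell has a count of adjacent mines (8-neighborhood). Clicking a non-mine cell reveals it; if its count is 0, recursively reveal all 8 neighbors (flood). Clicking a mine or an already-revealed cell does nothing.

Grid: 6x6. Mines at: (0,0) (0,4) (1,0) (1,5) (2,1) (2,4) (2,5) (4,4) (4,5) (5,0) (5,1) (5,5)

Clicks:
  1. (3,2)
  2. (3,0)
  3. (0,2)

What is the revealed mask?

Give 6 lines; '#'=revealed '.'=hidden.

Answer: .###..
.###..
......
#.#...
......
......

Derivation:
Click 1 (3,2) count=1: revealed 1 new [(3,2)] -> total=1
Click 2 (3,0) count=1: revealed 1 new [(3,0)] -> total=2
Click 3 (0,2) count=0: revealed 6 new [(0,1) (0,2) (0,3) (1,1) (1,2) (1,3)] -> total=8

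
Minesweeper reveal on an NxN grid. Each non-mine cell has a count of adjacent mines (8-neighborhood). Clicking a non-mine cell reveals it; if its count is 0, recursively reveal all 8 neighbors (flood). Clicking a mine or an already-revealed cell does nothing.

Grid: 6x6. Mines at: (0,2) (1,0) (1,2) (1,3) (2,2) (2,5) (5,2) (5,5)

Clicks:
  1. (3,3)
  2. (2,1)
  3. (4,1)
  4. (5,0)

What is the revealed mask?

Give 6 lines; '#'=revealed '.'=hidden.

Answer: ......
......
##....
##.#..
##....
##....

Derivation:
Click 1 (3,3) count=1: revealed 1 new [(3,3)] -> total=1
Click 2 (2,1) count=3: revealed 1 new [(2,1)] -> total=2
Click 3 (4,1) count=1: revealed 1 new [(4,1)] -> total=3
Click 4 (5,0) count=0: revealed 6 new [(2,0) (3,0) (3,1) (4,0) (5,0) (5,1)] -> total=9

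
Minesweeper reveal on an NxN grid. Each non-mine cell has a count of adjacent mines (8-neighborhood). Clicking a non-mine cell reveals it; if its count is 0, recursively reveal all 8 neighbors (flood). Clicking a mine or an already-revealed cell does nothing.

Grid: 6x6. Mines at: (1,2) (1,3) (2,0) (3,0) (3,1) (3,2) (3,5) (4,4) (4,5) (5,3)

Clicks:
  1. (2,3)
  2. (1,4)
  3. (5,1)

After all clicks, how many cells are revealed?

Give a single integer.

Click 1 (2,3) count=3: revealed 1 new [(2,3)] -> total=1
Click 2 (1,4) count=1: revealed 1 new [(1,4)] -> total=2
Click 3 (5,1) count=0: revealed 6 new [(4,0) (4,1) (4,2) (5,0) (5,1) (5,2)] -> total=8

Answer: 8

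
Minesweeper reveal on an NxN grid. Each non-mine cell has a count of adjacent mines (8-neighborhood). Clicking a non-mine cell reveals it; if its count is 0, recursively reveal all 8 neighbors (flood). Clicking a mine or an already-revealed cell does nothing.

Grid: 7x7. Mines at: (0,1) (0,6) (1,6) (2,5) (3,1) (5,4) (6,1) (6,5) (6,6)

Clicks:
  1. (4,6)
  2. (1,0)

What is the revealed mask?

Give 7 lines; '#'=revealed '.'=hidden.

Click 1 (4,6) count=0: revealed 6 new [(3,5) (3,6) (4,5) (4,6) (5,5) (5,6)] -> total=6
Click 2 (1,0) count=1: revealed 1 new [(1,0)] -> total=7

Answer: .......
#......
.......
.....##
.....##
.....##
.......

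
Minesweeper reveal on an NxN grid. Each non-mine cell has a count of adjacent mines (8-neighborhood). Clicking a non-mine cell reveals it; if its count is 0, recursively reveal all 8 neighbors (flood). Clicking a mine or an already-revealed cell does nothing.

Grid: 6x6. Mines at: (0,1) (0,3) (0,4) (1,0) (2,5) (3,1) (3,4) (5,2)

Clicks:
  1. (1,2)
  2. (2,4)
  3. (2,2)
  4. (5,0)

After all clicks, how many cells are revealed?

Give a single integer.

Click 1 (1,2) count=2: revealed 1 new [(1,2)] -> total=1
Click 2 (2,4) count=2: revealed 1 new [(2,4)] -> total=2
Click 3 (2,2) count=1: revealed 1 new [(2,2)] -> total=3
Click 4 (5,0) count=0: revealed 4 new [(4,0) (4,1) (5,0) (5,1)] -> total=7

Answer: 7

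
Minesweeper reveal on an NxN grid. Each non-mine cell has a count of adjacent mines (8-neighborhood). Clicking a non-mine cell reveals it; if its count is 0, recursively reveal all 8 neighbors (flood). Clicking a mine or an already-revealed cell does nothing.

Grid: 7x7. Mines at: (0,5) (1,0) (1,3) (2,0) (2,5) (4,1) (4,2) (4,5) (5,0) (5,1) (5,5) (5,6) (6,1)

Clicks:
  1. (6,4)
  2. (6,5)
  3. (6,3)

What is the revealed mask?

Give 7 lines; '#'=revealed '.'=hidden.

Click 1 (6,4) count=1: revealed 1 new [(6,4)] -> total=1
Click 2 (6,5) count=2: revealed 1 new [(6,5)] -> total=2
Click 3 (6,3) count=0: revealed 5 new [(5,2) (5,3) (5,4) (6,2) (6,3)] -> total=7

Answer: .......
.......
.......
.......
.......
..###..
..####.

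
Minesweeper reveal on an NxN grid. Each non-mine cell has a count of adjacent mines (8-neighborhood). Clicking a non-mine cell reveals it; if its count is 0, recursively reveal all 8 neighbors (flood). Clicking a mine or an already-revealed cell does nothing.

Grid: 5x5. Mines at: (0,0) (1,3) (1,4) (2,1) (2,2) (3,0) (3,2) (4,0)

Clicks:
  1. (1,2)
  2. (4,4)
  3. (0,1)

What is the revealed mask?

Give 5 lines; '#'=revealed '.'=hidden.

Answer: .#...
..#..
...##
...##
...##

Derivation:
Click 1 (1,2) count=3: revealed 1 new [(1,2)] -> total=1
Click 2 (4,4) count=0: revealed 6 new [(2,3) (2,4) (3,3) (3,4) (4,3) (4,4)] -> total=7
Click 3 (0,1) count=1: revealed 1 new [(0,1)] -> total=8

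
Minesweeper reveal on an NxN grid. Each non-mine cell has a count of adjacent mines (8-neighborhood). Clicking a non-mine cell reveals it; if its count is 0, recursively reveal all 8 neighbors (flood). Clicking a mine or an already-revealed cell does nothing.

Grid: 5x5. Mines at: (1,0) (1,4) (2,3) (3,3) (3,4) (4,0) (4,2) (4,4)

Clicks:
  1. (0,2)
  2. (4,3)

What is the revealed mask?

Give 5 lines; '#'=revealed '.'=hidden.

Click 1 (0,2) count=0: revealed 6 new [(0,1) (0,2) (0,3) (1,1) (1,2) (1,3)] -> total=6
Click 2 (4,3) count=4: revealed 1 new [(4,3)] -> total=7

Answer: .###.
.###.
.....
.....
...#.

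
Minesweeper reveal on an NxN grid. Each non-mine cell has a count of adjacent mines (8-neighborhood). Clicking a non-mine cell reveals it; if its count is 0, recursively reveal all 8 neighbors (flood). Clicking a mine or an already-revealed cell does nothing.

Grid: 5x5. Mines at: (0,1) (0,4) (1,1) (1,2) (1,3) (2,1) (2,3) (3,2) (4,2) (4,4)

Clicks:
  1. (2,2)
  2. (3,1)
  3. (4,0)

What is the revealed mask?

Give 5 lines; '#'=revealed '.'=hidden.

Click 1 (2,2) count=6: revealed 1 new [(2,2)] -> total=1
Click 2 (3,1) count=3: revealed 1 new [(3,1)] -> total=2
Click 3 (4,0) count=0: revealed 3 new [(3,0) (4,0) (4,1)] -> total=5

Answer: .....
.....
..#..
##...
##...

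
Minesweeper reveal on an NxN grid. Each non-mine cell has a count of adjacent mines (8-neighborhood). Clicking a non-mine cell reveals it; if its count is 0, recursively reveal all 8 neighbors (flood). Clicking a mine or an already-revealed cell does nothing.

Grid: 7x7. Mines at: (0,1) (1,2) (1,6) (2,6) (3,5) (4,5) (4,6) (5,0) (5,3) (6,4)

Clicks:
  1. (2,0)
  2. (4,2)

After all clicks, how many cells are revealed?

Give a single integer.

Click 1 (2,0) count=0: revealed 17 new [(1,0) (1,1) (2,0) (2,1) (2,2) (2,3) (2,4) (3,0) (3,1) (3,2) (3,3) (3,4) (4,0) (4,1) (4,2) (4,3) (4,4)] -> total=17
Click 2 (4,2) count=1: revealed 0 new [(none)] -> total=17

Answer: 17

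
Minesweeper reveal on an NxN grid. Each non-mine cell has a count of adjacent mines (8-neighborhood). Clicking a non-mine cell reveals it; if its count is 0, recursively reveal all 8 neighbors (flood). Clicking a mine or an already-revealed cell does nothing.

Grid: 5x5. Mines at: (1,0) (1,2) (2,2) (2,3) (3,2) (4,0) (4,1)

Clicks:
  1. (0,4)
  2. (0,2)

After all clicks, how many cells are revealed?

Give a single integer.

Click 1 (0,4) count=0: revealed 4 new [(0,3) (0,4) (1,3) (1,4)] -> total=4
Click 2 (0,2) count=1: revealed 1 new [(0,2)] -> total=5

Answer: 5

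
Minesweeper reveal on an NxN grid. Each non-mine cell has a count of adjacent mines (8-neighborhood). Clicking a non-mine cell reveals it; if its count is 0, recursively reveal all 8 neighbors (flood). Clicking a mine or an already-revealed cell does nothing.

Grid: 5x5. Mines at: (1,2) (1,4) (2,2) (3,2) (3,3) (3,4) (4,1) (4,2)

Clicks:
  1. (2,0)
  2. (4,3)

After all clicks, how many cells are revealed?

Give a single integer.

Answer: 9

Derivation:
Click 1 (2,0) count=0: revealed 8 new [(0,0) (0,1) (1,0) (1,1) (2,0) (2,1) (3,0) (3,1)] -> total=8
Click 2 (4,3) count=4: revealed 1 new [(4,3)] -> total=9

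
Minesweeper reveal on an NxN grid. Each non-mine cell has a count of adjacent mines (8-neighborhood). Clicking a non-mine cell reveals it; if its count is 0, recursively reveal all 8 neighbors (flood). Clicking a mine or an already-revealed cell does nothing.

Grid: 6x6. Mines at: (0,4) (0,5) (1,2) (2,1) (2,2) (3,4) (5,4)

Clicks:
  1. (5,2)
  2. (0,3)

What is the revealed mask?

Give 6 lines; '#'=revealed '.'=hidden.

Answer: ...#..
......
......
####..
####..
####..

Derivation:
Click 1 (5,2) count=0: revealed 12 new [(3,0) (3,1) (3,2) (3,3) (4,0) (4,1) (4,2) (4,3) (5,0) (5,1) (5,2) (5,3)] -> total=12
Click 2 (0,3) count=2: revealed 1 new [(0,3)] -> total=13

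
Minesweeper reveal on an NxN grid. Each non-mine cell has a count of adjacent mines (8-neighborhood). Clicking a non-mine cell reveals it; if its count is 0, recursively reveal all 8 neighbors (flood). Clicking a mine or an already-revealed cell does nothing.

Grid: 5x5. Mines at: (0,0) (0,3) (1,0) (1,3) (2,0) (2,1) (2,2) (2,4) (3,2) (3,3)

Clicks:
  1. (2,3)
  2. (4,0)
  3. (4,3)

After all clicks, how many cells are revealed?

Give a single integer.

Click 1 (2,3) count=5: revealed 1 new [(2,3)] -> total=1
Click 2 (4,0) count=0: revealed 4 new [(3,0) (3,1) (4,0) (4,1)] -> total=5
Click 3 (4,3) count=2: revealed 1 new [(4,3)] -> total=6

Answer: 6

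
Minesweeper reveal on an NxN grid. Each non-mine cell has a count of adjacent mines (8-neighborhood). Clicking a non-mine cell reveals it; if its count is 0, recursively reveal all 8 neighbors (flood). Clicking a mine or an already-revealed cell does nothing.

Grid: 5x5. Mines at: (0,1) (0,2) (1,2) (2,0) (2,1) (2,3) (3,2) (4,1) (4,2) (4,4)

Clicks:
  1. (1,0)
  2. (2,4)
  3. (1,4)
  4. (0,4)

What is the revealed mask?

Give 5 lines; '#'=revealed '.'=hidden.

Click 1 (1,0) count=3: revealed 1 new [(1,0)] -> total=1
Click 2 (2,4) count=1: revealed 1 new [(2,4)] -> total=2
Click 3 (1,4) count=1: revealed 1 new [(1,4)] -> total=3
Click 4 (0,4) count=0: revealed 3 new [(0,3) (0,4) (1,3)] -> total=6

Answer: ...##
#..##
....#
.....
.....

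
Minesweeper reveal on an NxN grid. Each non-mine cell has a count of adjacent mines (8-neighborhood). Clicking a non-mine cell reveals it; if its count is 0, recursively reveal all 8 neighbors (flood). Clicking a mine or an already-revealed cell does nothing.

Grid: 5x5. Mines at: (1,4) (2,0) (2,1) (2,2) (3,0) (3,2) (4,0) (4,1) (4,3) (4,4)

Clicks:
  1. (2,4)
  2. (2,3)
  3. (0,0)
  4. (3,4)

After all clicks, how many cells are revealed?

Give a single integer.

Click 1 (2,4) count=1: revealed 1 new [(2,4)] -> total=1
Click 2 (2,3) count=3: revealed 1 new [(2,3)] -> total=2
Click 3 (0,0) count=0: revealed 8 new [(0,0) (0,1) (0,2) (0,3) (1,0) (1,1) (1,2) (1,3)] -> total=10
Click 4 (3,4) count=2: revealed 1 new [(3,4)] -> total=11

Answer: 11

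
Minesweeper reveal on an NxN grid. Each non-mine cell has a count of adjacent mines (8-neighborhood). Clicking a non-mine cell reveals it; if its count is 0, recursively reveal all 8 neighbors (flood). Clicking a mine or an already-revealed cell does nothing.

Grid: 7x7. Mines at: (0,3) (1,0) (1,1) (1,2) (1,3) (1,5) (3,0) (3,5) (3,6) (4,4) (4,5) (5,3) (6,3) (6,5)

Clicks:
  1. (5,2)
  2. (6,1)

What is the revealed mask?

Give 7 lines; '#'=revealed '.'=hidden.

Click 1 (5,2) count=2: revealed 1 new [(5,2)] -> total=1
Click 2 (6,1) count=0: revealed 8 new [(4,0) (4,1) (4,2) (5,0) (5,1) (6,0) (6,1) (6,2)] -> total=9

Answer: .......
.......
.......
.......
###....
###....
###....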